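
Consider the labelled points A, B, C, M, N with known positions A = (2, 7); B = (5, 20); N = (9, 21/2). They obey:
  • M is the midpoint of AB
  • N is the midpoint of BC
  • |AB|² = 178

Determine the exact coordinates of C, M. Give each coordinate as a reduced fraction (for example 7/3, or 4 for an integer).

C = (13, 1)
M = (7/2, 27/2)

1. M_x = 7/2  [2·M = A+B = (2, 7)+(5, 20)]
2. M_y = 27/2  [2·M = A+B = (2, 7)+(5, 20)]
   so M = (7/2, 27/2)
3. C_x = 13  [C = 2·N−B = 2·(9, 21/2)−(5, 20)]
4. C_y = 1  [C = 2·N−B = 2·(9, 21/2)−(5, 20)]
   so C = (13, 1)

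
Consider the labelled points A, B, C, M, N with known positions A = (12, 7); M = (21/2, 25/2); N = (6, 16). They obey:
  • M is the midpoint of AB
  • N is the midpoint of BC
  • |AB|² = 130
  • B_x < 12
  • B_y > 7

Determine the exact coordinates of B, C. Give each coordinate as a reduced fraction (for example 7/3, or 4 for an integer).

1. B_x = 9  [B = 2·M−A = 2·(21/2, 25/2)−(12, 7)]
2. B_y = 18  [B = 2·M−A = 2·(21/2, 25/2)−(12, 7)]
   so B = (9, 18)
3. C_x = 3  [C = 2·N−B = 2·(6, 16)−(9, 18)]
4. C_y = 14  [C = 2·N−B = 2·(6, 16)−(9, 18)]
   so C = (3, 14)

B = (9, 18)
C = (3, 14)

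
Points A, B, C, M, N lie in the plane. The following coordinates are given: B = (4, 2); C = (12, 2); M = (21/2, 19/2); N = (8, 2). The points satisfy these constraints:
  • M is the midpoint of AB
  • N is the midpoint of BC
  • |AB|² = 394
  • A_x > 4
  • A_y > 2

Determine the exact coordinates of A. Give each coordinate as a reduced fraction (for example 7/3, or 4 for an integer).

1. A_x = 17  [A = 2·M−B = 2·(21/2, 19/2)−(4, 2)]
2. A_y = 17  [A = 2·M−B = 2·(21/2, 19/2)−(4, 2)]
   so A = (17, 17)

A = (17, 17)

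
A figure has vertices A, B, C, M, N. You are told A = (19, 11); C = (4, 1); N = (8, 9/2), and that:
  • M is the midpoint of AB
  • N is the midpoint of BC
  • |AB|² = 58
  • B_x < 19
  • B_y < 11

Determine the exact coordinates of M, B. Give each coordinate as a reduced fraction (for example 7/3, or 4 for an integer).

M = (31/2, 19/2)
B = (12, 8)

1. B_x = 12  [B = 2·N−C = 2·(8, 9/2)−(4, 1)]
2. B_y = 8  [B = 2·N−C = 2·(8, 9/2)−(4, 1)]
   so B = (12, 8)
3. M_x = 31/2  [2·M = A+B = (19, 11)+(12, 8)]
4. M_y = 19/2  [2·M = A+B = (19, 11)+(12, 8)]
   so M = (31/2, 19/2)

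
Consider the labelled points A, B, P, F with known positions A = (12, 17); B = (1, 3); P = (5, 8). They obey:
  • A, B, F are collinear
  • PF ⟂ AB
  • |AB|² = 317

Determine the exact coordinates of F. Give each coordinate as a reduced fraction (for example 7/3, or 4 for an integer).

1. F_x = 1571/317  [[A, B, F are collinear ⇒ 14x-11y+19=0] ∩ [PF ⟂ AB ⇒ -11x-14y+167=0]]
2. F_y = 2547/317  [[A, B, F are collinear ⇒ 14x-11y+19=0] ∩ [PF ⟂ AB ⇒ -11x-14y+167=0]]
   so F = (1571/317, 2547/317)

F = (1571/317, 2547/317)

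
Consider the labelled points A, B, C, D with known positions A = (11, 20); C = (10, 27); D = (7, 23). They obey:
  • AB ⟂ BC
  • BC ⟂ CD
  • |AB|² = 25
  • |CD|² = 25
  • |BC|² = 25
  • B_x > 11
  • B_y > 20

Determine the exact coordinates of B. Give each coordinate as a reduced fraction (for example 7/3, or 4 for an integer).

1. B_x = 14  [[BC ⟂ CD ⇒ 3x+4y-138=0] ∩ [|B−(11, 20)|²=25]]
2. B_y = 24  [[BC ⟂ CD ⇒ 3x+4y-138=0] ∩ [|B−(11, 20)|²=25]]
   so B = (14, 24)

B = (14, 24)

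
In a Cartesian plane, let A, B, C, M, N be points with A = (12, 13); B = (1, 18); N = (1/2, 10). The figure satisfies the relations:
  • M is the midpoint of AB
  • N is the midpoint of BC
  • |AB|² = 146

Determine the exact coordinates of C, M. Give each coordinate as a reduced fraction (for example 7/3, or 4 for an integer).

1. M_x = 13/2  [2·M = A+B = (12, 13)+(1, 18)]
2. M_y = 31/2  [2·M = A+B = (12, 13)+(1, 18)]
   so M = (13/2, 31/2)
3. C_x = 0  [C = 2·N−B = 2·(1/2, 10)−(1, 18)]
4. C_y = 2  [C = 2·N−B = 2·(1/2, 10)−(1, 18)]
   so C = (0, 2)

C = (0, 2)
M = (13/2, 31/2)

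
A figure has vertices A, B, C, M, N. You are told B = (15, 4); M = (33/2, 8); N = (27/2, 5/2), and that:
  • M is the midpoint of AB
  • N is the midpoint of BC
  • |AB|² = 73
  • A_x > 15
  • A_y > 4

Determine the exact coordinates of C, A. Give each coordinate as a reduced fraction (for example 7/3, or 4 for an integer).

C = (12, 1)
A = (18, 12)

1. A_x = 18  [A = 2·M−B = 2·(33/2, 8)−(15, 4)]
2. A_y = 12  [A = 2·M−B = 2·(33/2, 8)−(15, 4)]
   so A = (18, 12)
3. C_x = 12  [C = 2·N−B = 2·(27/2, 5/2)−(15, 4)]
4. C_y = 1  [C = 2·N−B = 2·(27/2, 5/2)−(15, 4)]
   so C = (12, 1)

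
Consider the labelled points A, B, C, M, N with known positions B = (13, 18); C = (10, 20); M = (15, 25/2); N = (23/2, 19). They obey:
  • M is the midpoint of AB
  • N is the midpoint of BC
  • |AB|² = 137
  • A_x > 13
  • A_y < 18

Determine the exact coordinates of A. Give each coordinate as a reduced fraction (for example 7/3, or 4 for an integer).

1. A_x = 17  [A = 2·M−B = 2·(15, 25/2)−(13, 18)]
2. A_y = 7  [A = 2·M−B = 2·(15, 25/2)−(13, 18)]
   so A = (17, 7)

A = (17, 7)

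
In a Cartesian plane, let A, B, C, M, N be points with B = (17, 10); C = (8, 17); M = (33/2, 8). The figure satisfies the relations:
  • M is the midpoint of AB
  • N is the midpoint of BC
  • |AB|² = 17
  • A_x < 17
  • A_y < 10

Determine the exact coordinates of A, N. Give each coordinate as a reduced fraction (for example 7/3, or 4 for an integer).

A = (16, 6)
N = (25/2, 27/2)

1. A_x = 16  [A = 2·M−B = 2·(33/2, 8)−(17, 10)]
2. A_y = 6  [A = 2·M−B = 2·(33/2, 8)−(17, 10)]
   so A = (16, 6)
3. N_x = 25/2  [2·N = B+C = (17, 10)+(8, 17)]
4. N_y = 27/2  [2·N = B+C = (17, 10)+(8, 17)]
   so N = (25/2, 27/2)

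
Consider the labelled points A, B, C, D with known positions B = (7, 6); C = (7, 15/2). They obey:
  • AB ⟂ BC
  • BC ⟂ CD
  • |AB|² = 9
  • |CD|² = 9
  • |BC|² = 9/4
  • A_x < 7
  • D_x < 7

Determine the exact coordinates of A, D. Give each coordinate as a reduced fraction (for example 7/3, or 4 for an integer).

A = (4, 6)
D = (4, 15/2)

1. A_x = 4  [[AB ⟂ BC ⇒ -3/2y+9=0] ∩ [|A−(7, 6)|²=9]]
2. A_y = 6  [[AB ⟂ BC ⇒ -3/2y+9=0] ∩ [|A−(7, 6)|²=9]]
   so A = (4, 6)
3. D_x = 4  [[BC ⟂ CD ⇒ 3/2y-45/4=0] ∩ [|D−(7, 15/2)|²=9]]
4. D_y = 15/2  [[BC ⟂ CD ⇒ 3/2y-45/4=0] ∩ [|D−(7, 15/2)|²=9]]
   so D = (4, 15/2)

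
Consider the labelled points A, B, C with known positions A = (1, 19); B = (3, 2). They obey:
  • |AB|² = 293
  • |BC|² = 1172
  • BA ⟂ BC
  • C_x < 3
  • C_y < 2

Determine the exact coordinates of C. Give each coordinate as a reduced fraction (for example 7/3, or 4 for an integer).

1. C_x = -31  [[BA ⟂ BC ⇒ -2x+17y-28=0] ∩ [|C−(3, 2)|²=1172]]
2. C_y = -2  [[BA ⟂ BC ⇒ -2x+17y-28=0] ∩ [|C−(3, 2)|²=1172]]
   so C = (-31, -2)

C = (-31, -2)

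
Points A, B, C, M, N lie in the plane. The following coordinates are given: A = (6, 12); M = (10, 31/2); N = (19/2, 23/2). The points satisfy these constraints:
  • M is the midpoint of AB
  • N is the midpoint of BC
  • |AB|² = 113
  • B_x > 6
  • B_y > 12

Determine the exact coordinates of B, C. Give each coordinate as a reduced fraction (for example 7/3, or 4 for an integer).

B = (14, 19)
C = (5, 4)

1. B_x = 14  [B = 2·M−A = 2·(10, 31/2)−(6, 12)]
2. B_y = 19  [B = 2·M−A = 2·(10, 31/2)−(6, 12)]
   so B = (14, 19)
3. C_x = 5  [C = 2·N−B = 2·(19/2, 23/2)−(14, 19)]
4. C_y = 4  [C = 2·N−B = 2·(19/2, 23/2)−(14, 19)]
   so C = (5, 4)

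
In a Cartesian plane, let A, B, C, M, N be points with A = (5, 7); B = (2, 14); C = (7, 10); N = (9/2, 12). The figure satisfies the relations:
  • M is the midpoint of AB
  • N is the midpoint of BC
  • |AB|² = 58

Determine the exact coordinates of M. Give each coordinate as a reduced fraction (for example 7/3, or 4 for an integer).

M = (7/2, 21/2)

1. M_x = 7/2  [2·M = A+B = (5, 7)+(2, 14)]
2. M_y = 21/2  [2·M = A+B = (5, 7)+(2, 14)]
   so M = (7/2, 21/2)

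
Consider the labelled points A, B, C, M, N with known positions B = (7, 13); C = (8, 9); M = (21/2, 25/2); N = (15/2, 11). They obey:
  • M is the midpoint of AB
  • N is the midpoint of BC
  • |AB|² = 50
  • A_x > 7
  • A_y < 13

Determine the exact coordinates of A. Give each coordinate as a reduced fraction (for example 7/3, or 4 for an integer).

A = (14, 12)

1. A_x = 14  [A = 2·M−B = 2·(21/2, 25/2)−(7, 13)]
2. A_y = 12  [A = 2·M−B = 2·(21/2, 25/2)−(7, 13)]
   so A = (14, 12)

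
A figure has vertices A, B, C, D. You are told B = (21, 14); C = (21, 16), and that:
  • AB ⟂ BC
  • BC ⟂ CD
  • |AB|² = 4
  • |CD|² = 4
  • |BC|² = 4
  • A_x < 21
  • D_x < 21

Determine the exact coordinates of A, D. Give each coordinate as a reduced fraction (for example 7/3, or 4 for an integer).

1. A_x = 19  [[AB ⟂ BC ⇒ -2y+28=0] ∩ [|A−(21, 14)|²=4]]
2. A_y = 14  [[AB ⟂ BC ⇒ -2y+28=0] ∩ [|A−(21, 14)|²=4]]
   so A = (19, 14)
3. D_x = 19  [[BC ⟂ CD ⇒ 2y-32=0] ∩ [|D−(21, 16)|²=4]]
4. D_y = 16  [[BC ⟂ CD ⇒ 2y-32=0] ∩ [|D−(21, 16)|²=4]]
   so D = (19, 16)

A = (19, 14)
D = (19, 16)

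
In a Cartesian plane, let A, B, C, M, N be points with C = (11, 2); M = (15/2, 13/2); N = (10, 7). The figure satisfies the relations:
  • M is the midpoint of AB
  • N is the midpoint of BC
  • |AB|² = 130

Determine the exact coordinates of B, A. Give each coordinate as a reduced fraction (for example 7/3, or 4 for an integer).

1. B_x = 9  [B = 2·N−C = 2·(10, 7)−(11, 2)]
2. B_y = 12  [B = 2·N−C = 2·(10, 7)−(11, 2)]
   so B = (9, 12)
3. A_x = 6  [A = 2·M−B = 2·(15/2, 13/2)−(9, 12)]
4. A_y = 1  [A = 2·M−B = 2·(15/2, 13/2)−(9, 12)]
   so A = (6, 1)

B = (9, 12)
A = (6, 1)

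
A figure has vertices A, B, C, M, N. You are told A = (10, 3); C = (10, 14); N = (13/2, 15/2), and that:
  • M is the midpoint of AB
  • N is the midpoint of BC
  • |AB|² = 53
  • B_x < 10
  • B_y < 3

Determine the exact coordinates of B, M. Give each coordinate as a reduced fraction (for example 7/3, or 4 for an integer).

1. B_x = 3  [B = 2·N−C = 2·(13/2, 15/2)−(10, 14)]
2. B_y = 1  [B = 2·N−C = 2·(13/2, 15/2)−(10, 14)]
   so B = (3, 1)
3. M_x = 13/2  [2·M = A+B = (10, 3)+(3, 1)]
4. M_y = 2  [2·M = A+B = (10, 3)+(3, 1)]
   so M = (13/2, 2)

B = (3, 1)
M = (13/2, 2)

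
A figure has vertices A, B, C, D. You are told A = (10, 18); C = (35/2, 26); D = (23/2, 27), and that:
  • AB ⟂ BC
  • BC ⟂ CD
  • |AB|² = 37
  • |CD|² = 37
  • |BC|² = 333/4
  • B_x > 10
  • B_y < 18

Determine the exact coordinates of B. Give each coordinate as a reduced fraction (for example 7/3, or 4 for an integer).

B = (16, 17)

1. B_x = 16  [[BC ⟂ CD ⇒ 6x-1y-79=0] ∩ [|B−(10, 18)|²=37]]
2. B_y = 17  [[BC ⟂ CD ⇒ 6x-1y-79=0] ∩ [|B−(10, 18)|²=37]]
   so B = (16, 17)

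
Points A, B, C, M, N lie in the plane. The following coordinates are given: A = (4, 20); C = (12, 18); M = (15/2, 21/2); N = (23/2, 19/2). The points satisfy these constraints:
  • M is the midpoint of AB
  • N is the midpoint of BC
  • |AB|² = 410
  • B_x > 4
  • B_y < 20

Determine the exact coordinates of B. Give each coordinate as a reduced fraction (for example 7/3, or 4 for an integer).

1. B_x = 11  [B = 2·M−A = 2·(15/2, 21/2)−(4, 20)]
2. B_y = 1  [B = 2·M−A = 2·(15/2, 21/2)−(4, 20)]
   so B = (11, 1)

B = (11, 1)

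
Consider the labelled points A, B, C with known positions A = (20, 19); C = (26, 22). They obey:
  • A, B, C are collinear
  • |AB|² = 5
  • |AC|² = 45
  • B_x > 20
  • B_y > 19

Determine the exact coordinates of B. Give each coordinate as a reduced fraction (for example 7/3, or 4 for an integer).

B = (22, 20)

1. B_x = 22  [[A, B, C are collinear ⇒ 3x-6y+54=0] ∩ [|B−(20, 19)|²=5]]
2. B_y = 20  [[A, B, C are collinear ⇒ 3x-6y+54=0] ∩ [|B−(20, 19)|²=5]]
   so B = (22, 20)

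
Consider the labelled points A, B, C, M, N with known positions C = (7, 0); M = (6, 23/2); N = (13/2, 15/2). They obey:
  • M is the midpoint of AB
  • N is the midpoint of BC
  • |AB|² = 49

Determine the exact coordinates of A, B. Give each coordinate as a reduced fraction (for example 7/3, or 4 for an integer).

1. B_x = 6  [B = 2·N−C = 2·(13/2, 15/2)−(7, 0)]
2. B_y = 15  [B = 2·N−C = 2·(13/2, 15/2)−(7, 0)]
   so B = (6, 15)
3. A_x = 6  [A = 2·M−B = 2·(6, 23/2)−(6, 15)]
4. A_y = 8  [A = 2·M−B = 2·(6, 23/2)−(6, 15)]
   so A = (6, 8)

A = (6, 8)
B = (6, 15)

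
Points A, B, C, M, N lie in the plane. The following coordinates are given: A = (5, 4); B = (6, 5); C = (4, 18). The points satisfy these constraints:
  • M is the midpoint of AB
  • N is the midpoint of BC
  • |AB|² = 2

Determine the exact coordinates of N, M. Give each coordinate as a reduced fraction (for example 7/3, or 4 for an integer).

N = (5, 23/2)
M = (11/2, 9/2)

1. M_x = 11/2  [2·M = A+B = (5, 4)+(6, 5)]
2. M_y = 9/2  [2·M = A+B = (5, 4)+(6, 5)]
   so M = (11/2, 9/2)
3. N_x = 5  [2·N = B+C = (6, 5)+(4, 18)]
4. N_y = 23/2  [2·N = B+C = (6, 5)+(4, 18)]
   so N = (5, 23/2)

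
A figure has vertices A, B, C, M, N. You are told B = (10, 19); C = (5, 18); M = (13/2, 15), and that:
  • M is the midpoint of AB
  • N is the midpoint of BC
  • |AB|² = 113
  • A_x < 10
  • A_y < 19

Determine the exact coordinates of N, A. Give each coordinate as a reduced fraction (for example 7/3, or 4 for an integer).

N = (15/2, 37/2)
A = (3, 11)

1. A_x = 3  [A = 2·M−B = 2·(13/2, 15)−(10, 19)]
2. A_y = 11  [A = 2·M−B = 2·(13/2, 15)−(10, 19)]
   so A = (3, 11)
3. N_x = 15/2  [2·N = B+C = (10, 19)+(5, 18)]
4. N_y = 37/2  [2·N = B+C = (10, 19)+(5, 18)]
   so N = (15/2, 37/2)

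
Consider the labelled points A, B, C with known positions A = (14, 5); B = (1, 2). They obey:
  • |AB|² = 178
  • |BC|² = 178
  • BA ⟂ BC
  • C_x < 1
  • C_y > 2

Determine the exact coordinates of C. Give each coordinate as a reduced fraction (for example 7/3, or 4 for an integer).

1. C_x = -2  [[BA ⟂ BC ⇒ 13x+3y-19=0] ∩ [|C−(1, 2)|²=178]]
2. C_y = 15  [[BA ⟂ BC ⇒ 13x+3y-19=0] ∩ [|C−(1, 2)|²=178]]
   so C = (-2, 15)

C = (-2, 15)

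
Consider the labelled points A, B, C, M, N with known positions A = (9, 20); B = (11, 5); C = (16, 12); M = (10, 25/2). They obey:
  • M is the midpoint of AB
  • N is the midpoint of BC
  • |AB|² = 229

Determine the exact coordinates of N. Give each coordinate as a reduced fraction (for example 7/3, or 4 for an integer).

1. N_x = 27/2  [2·N = B+C = (11, 5)+(16, 12)]
2. N_y = 17/2  [2·N = B+C = (11, 5)+(16, 12)]
   so N = (27/2, 17/2)

N = (27/2, 17/2)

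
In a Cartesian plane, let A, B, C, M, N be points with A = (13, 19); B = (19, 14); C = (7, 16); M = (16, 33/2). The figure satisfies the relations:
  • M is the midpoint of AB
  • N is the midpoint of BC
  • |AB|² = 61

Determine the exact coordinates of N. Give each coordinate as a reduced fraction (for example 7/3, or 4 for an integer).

1. N_x = 13  [2·N = B+C = (19, 14)+(7, 16)]
2. N_y = 15  [2·N = B+C = (19, 14)+(7, 16)]
   so N = (13, 15)

N = (13, 15)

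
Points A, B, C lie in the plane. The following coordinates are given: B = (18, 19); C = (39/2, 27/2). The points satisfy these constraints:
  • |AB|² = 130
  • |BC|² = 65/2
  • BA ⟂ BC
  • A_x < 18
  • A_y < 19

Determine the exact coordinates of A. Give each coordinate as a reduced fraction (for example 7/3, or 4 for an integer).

1. A_x = 7  [[BA ⟂ BC ⇒ 3/2x-11/2y+155/2=0] ∩ [|A−(18, 19)|²=130]]
2. A_y = 16  [[BA ⟂ BC ⇒ 3/2x-11/2y+155/2=0] ∩ [|A−(18, 19)|²=130]]
   so A = (7, 16)

A = (7, 16)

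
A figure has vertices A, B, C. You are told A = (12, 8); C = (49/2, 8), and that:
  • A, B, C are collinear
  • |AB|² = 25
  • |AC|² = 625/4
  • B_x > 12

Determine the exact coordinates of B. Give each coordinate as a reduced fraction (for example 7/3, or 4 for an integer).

1. B_x = 17  [[A, B, C are collinear ⇒ -25/2y+100=0] ∩ [|B−(12, 8)|²=25]]
2. B_y = 8  [[A, B, C are collinear ⇒ -25/2y+100=0] ∩ [|B−(12, 8)|²=25]]
   so B = (17, 8)

B = (17, 8)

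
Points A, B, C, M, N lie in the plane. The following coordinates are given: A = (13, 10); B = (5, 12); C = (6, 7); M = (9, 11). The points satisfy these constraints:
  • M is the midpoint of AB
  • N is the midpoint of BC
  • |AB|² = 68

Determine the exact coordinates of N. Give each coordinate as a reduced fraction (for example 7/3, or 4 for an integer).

N = (11/2, 19/2)

1. N_x = 11/2  [2·N = B+C = (5, 12)+(6, 7)]
2. N_y = 19/2  [2·N = B+C = (5, 12)+(6, 7)]
   so N = (11/2, 19/2)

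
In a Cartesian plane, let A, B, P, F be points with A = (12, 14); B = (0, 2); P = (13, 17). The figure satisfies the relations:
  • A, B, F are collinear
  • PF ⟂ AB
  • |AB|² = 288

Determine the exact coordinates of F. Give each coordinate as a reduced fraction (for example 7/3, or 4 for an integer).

F = (14, 16)

1. F_x = 14  [[A, B, F are collinear ⇒ 12x-12y+24=0] ∩ [PF ⟂ AB ⇒ -12x-12y+360=0]]
2. F_y = 16  [[A, B, F are collinear ⇒ 12x-12y+24=0] ∩ [PF ⟂ AB ⇒ -12x-12y+360=0]]
   so F = (14, 16)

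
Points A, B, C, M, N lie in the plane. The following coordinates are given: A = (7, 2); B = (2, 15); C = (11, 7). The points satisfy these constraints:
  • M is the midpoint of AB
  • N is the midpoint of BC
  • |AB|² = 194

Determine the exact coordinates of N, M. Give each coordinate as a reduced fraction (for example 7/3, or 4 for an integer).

1. M_x = 9/2  [2·M = A+B = (7, 2)+(2, 15)]
2. M_y = 17/2  [2·M = A+B = (7, 2)+(2, 15)]
   so M = (9/2, 17/2)
3. N_x = 13/2  [2·N = B+C = (2, 15)+(11, 7)]
4. N_y = 11  [2·N = B+C = (2, 15)+(11, 7)]
   so N = (13/2, 11)

N = (13/2, 11)
M = (9/2, 17/2)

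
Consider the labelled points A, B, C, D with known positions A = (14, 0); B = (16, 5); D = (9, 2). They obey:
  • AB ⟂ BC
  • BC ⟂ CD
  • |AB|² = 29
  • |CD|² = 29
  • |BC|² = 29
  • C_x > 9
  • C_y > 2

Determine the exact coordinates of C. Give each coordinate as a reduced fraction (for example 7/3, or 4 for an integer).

1. C_x = 11  [[AB ⟂ BC ⇒ 2x+5y-57=0] ∩ [|C−(9, 2)|²=29]]
2. C_y = 7  [[AB ⟂ BC ⇒ 2x+5y-57=0] ∩ [|C−(9, 2)|²=29]]
   so C = (11, 7)

C = (11, 7)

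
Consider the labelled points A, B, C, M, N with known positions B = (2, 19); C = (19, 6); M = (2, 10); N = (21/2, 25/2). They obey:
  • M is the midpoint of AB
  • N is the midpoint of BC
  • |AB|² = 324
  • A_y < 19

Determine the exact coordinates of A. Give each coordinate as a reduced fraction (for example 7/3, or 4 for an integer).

A = (2, 1)

1. A_x = 2  [A = 2·M−B = 2·(2, 10)−(2, 19)]
2. A_y = 1  [A = 2·M−B = 2·(2, 10)−(2, 19)]
   so A = (2, 1)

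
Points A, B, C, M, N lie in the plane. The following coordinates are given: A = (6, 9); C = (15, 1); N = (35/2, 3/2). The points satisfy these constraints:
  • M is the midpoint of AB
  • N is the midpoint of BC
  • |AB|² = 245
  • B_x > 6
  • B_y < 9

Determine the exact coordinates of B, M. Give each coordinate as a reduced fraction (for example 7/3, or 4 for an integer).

1. B_x = 20  [B = 2·N−C = 2·(35/2, 3/2)−(15, 1)]
2. B_y = 2  [B = 2·N−C = 2·(35/2, 3/2)−(15, 1)]
   so B = (20, 2)
3. M_x = 13  [2·M = A+B = (6, 9)+(20, 2)]
4. M_y = 11/2  [2·M = A+B = (6, 9)+(20, 2)]
   so M = (13, 11/2)

B = (20, 2)
M = (13, 11/2)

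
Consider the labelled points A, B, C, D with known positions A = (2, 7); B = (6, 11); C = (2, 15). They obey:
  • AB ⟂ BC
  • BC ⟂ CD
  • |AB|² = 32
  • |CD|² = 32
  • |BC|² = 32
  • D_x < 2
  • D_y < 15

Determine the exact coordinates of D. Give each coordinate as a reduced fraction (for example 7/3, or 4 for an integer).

D = (-2, 11)

1. D_x = -2  [[BC ⟂ CD ⇒ -4x+4y-52=0] ∩ [|D−(2, 15)|²=32]]
2. D_y = 11  [[BC ⟂ CD ⇒ -4x+4y-52=0] ∩ [|D−(2, 15)|²=32]]
   so D = (-2, 11)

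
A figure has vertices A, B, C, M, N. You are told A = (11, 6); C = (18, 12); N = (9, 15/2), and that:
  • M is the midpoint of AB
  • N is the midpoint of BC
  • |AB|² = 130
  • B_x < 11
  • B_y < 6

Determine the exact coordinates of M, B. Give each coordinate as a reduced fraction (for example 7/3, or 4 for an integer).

M = (11/2, 9/2)
B = (0, 3)

1. B_x = 0  [B = 2·N−C = 2·(9, 15/2)−(18, 12)]
2. B_y = 3  [B = 2·N−C = 2·(9, 15/2)−(18, 12)]
   so B = (0, 3)
3. M_x = 11/2  [2·M = A+B = (11, 6)+(0, 3)]
4. M_y = 9/2  [2·M = A+B = (11, 6)+(0, 3)]
   so M = (11/2, 9/2)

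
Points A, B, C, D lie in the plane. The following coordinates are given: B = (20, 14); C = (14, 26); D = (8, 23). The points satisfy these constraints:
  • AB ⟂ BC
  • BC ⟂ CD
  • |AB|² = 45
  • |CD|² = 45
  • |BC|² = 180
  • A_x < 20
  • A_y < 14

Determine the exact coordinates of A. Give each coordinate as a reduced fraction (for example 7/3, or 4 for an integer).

1. A_x = 14  [[AB ⟂ BC ⇒ 6x-12y+48=0] ∩ [|A−(20, 14)|²=45]]
2. A_y = 11  [[AB ⟂ BC ⇒ 6x-12y+48=0] ∩ [|A−(20, 14)|²=45]]
   so A = (14, 11)

A = (14, 11)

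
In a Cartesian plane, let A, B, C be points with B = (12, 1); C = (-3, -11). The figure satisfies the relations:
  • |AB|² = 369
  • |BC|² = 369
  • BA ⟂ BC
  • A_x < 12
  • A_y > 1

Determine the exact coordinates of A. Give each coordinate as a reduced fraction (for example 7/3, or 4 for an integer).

1. A_x = 0  [[BA ⟂ BC ⇒ -15x-12y+192=0] ∩ [|A−(12, 1)|²=369]]
2. A_y = 16  [[BA ⟂ BC ⇒ -15x-12y+192=0] ∩ [|A−(12, 1)|²=369]]
   so A = (0, 16)

A = (0, 16)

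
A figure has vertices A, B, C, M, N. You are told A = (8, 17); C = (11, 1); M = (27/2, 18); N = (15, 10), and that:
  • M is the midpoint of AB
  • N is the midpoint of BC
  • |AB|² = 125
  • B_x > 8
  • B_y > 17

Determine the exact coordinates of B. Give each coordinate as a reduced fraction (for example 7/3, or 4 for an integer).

B = (19, 19)

1. B_x = 19  [B = 2·M−A = 2·(27/2, 18)−(8, 17)]
2. B_y = 19  [B = 2·M−A = 2·(27/2, 18)−(8, 17)]
   so B = (19, 19)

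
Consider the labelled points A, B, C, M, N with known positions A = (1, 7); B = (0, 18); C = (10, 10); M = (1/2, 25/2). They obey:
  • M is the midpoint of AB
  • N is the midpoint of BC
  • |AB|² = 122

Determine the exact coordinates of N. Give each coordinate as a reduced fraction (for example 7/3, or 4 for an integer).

1. N_x = 5  [2·N = B+C = (0, 18)+(10, 10)]
2. N_y = 14  [2·N = B+C = (0, 18)+(10, 10)]
   so N = (5, 14)

N = (5, 14)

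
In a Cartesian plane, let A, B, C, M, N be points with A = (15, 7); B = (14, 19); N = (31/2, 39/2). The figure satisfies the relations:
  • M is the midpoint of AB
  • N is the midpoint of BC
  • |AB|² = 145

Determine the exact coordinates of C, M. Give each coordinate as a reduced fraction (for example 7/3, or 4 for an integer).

C = (17, 20)
M = (29/2, 13)

1. M_x = 29/2  [2·M = A+B = (15, 7)+(14, 19)]
2. M_y = 13  [2·M = A+B = (15, 7)+(14, 19)]
   so M = (29/2, 13)
3. C_x = 17  [C = 2·N−B = 2·(31/2, 39/2)−(14, 19)]
4. C_y = 20  [C = 2·N−B = 2·(31/2, 39/2)−(14, 19)]
   so C = (17, 20)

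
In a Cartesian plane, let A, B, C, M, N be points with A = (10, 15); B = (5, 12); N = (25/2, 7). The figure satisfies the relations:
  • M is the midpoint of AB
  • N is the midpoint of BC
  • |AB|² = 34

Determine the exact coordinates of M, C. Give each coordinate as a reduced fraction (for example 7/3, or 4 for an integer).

M = (15/2, 27/2)
C = (20, 2)

1. M_x = 15/2  [2·M = A+B = (10, 15)+(5, 12)]
2. M_y = 27/2  [2·M = A+B = (10, 15)+(5, 12)]
   so M = (15/2, 27/2)
3. C_x = 20  [C = 2·N−B = 2·(25/2, 7)−(5, 12)]
4. C_y = 2  [C = 2·N−B = 2·(25/2, 7)−(5, 12)]
   so C = (20, 2)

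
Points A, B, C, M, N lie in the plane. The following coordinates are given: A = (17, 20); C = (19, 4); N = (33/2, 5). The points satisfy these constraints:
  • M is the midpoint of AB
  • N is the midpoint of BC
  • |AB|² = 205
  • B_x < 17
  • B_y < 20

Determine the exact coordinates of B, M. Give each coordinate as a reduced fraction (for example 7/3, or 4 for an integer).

1. B_x = 14  [B = 2·N−C = 2·(33/2, 5)−(19, 4)]
2. B_y = 6  [B = 2·N−C = 2·(33/2, 5)−(19, 4)]
   so B = (14, 6)
3. M_x = 31/2  [2·M = A+B = (17, 20)+(14, 6)]
4. M_y = 13  [2·M = A+B = (17, 20)+(14, 6)]
   so M = (31/2, 13)

B = (14, 6)
M = (31/2, 13)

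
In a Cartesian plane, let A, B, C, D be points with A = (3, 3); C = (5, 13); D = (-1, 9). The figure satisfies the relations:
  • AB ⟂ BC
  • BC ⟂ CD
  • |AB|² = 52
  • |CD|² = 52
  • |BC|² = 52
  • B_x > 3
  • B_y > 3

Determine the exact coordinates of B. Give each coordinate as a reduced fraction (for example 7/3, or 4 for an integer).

1. B_x = 9  [[BC ⟂ CD ⇒ 6x+4y-82=0] ∩ [|B−(3, 3)|²=52]]
2. B_y = 7  [[BC ⟂ CD ⇒ 6x+4y-82=0] ∩ [|B−(3, 3)|²=52]]
   so B = (9, 7)

B = (9, 7)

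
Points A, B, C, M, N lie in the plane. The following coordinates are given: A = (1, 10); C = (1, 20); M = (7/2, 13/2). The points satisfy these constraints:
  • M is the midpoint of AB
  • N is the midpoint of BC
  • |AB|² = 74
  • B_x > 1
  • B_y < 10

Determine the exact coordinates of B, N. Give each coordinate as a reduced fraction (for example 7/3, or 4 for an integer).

B = (6, 3)
N = (7/2, 23/2)

1. B_x = 6  [B = 2·M−A = 2·(7/2, 13/2)−(1, 10)]
2. B_y = 3  [B = 2·M−A = 2·(7/2, 13/2)−(1, 10)]
   so B = (6, 3)
3. N_x = 7/2  [2·N = B+C = (6, 3)+(1, 20)]
4. N_y = 23/2  [2·N = B+C = (6, 3)+(1, 20)]
   so N = (7/2, 23/2)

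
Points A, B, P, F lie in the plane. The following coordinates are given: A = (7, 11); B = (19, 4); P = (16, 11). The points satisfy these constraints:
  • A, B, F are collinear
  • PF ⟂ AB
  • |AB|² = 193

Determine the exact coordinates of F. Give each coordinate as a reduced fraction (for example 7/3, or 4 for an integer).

1. F_x = 2647/193  [[A, B, F are collinear ⇒ 7x+12y-181=0] ∩ [PF ⟂ AB ⇒ 12x-7y-115=0]]
2. F_y = 1367/193  [[A, B, F are collinear ⇒ 7x+12y-181=0] ∩ [PF ⟂ AB ⇒ 12x-7y-115=0]]
   so F = (2647/193, 1367/193)

F = (2647/193, 1367/193)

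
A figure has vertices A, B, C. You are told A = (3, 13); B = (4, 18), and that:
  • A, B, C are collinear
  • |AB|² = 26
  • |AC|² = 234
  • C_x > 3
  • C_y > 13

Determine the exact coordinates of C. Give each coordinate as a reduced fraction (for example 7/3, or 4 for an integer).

1. C_x = 6  [[A, B, C are collinear ⇒ -5x+1y+2=0] ∩ [|C−(3, 13)|²=234]]
2. C_y = 28  [[A, B, C are collinear ⇒ -5x+1y+2=0] ∩ [|C−(3, 13)|²=234]]
   so C = (6, 28)

C = (6, 28)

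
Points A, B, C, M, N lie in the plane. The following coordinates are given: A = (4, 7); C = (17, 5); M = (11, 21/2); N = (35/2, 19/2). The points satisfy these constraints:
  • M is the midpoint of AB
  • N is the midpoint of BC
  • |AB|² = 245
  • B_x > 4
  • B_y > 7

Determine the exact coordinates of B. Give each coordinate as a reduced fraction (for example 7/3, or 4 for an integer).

B = (18, 14)

1. B_x = 18  [B = 2·M−A = 2·(11, 21/2)−(4, 7)]
2. B_y = 14  [B = 2·M−A = 2·(11, 21/2)−(4, 7)]
   so B = (18, 14)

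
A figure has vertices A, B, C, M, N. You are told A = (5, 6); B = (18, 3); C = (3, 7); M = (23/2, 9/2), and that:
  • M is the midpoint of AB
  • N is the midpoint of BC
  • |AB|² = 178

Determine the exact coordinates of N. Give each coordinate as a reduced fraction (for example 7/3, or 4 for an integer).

N = (21/2, 5)

1. N_x = 21/2  [2·N = B+C = (18, 3)+(3, 7)]
2. N_y = 5  [2·N = B+C = (18, 3)+(3, 7)]
   so N = (21/2, 5)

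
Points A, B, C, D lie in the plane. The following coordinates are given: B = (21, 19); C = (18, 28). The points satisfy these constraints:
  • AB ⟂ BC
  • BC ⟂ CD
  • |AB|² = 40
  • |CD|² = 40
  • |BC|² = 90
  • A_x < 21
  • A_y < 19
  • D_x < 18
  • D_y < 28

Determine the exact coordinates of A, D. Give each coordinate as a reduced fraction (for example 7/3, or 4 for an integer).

1. A_x = 15  [[AB ⟂ BC ⇒ 3x-9y+108=0] ∩ [|A−(21, 19)|²=40]]
2. A_y = 17  [[AB ⟂ BC ⇒ 3x-9y+108=0] ∩ [|A−(21, 19)|²=40]]
   so A = (15, 17)
3. D_x = 12  [[BC ⟂ CD ⇒ -3x+9y-198=0] ∩ [|D−(18, 28)|²=40]]
4. D_y = 26  [[BC ⟂ CD ⇒ -3x+9y-198=0] ∩ [|D−(18, 28)|²=40]]
   so D = (12, 26)

A = (15, 17)
D = (12, 26)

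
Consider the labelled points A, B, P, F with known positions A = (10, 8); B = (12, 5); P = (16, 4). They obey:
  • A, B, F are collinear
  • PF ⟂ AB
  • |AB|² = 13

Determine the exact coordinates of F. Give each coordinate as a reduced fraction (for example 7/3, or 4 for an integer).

F = (178/13, 32/13)

1. F_x = 178/13  [[A, B, F are collinear ⇒ 3x+2y-46=0] ∩ [PF ⟂ AB ⇒ 2x-3y-20=0]]
2. F_y = 32/13  [[A, B, F are collinear ⇒ 3x+2y-46=0] ∩ [PF ⟂ AB ⇒ 2x-3y-20=0]]
   so F = (178/13, 32/13)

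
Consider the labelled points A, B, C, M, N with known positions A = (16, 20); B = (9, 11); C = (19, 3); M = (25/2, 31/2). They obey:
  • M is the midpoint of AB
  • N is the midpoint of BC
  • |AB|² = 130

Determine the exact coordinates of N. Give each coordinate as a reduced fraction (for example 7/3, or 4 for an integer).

N = (14, 7)

1. N_x = 14  [2·N = B+C = (9, 11)+(19, 3)]
2. N_y = 7  [2·N = B+C = (9, 11)+(19, 3)]
   so N = (14, 7)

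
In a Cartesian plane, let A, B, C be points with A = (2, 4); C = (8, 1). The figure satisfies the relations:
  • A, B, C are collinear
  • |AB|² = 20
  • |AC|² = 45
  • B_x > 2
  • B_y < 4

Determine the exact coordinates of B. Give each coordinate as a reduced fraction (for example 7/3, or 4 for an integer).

B = (6, 2)

1. B_x = 6  [[A, B, C are collinear ⇒ -3x-6y+30=0] ∩ [|B−(2, 4)|²=20]]
2. B_y = 2  [[A, B, C are collinear ⇒ -3x-6y+30=0] ∩ [|B−(2, 4)|²=20]]
   so B = (6, 2)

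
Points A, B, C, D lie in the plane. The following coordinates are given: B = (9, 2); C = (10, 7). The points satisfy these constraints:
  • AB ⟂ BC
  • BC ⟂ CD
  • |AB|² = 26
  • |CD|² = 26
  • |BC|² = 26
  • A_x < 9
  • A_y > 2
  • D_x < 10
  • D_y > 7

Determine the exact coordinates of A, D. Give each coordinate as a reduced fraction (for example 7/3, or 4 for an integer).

1. A_x = 4  [[AB ⟂ BC ⇒ -1x-5y+19=0] ∩ [|A−(9, 2)|²=26]]
2. A_y = 3  [[AB ⟂ BC ⇒ -1x-5y+19=0] ∩ [|A−(9, 2)|²=26]]
   so A = (4, 3)
3. D_x = 5  [[BC ⟂ CD ⇒ 1x+5y-45=0] ∩ [|D−(10, 7)|²=26]]
4. D_y = 8  [[BC ⟂ CD ⇒ 1x+5y-45=0] ∩ [|D−(10, 7)|²=26]]
   so D = (5, 8)

A = (4, 3)
D = (5, 8)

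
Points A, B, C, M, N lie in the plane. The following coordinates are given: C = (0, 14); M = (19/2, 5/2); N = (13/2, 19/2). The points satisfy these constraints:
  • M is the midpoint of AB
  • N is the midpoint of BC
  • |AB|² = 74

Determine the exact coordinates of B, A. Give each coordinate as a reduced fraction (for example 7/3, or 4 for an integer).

B = (13, 5)
A = (6, 0)

1. B_x = 13  [B = 2·N−C = 2·(13/2, 19/2)−(0, 14)]
2. B_y = 5  [B = 2·N−C = 2·(13/2, 19/2)−(0, 14)]
   so B = (13, 5)
3. A_x = 6  [A = 2·M−B = 2·(19/2, 5/2)−(13, 5)]
4. A_y = 0  [A = 2·M−B = 2·(19/2, 5/2)−(13, 5)]
   so A = (6, 0)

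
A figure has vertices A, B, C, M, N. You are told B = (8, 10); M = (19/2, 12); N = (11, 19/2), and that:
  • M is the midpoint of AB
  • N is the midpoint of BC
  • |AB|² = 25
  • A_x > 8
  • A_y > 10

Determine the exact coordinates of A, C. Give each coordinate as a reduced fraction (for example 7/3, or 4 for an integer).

A = (11, 14)
C = (14, 9)

1. A_x = 11  [A = 2·M−B = 2·(19/2, 12)−(8, 10)]
2. A_y = 14  [A = 2·M−B = 2·(19/2, 12)−(8, 10)]
   so A = (11, 14)
3. C_x = 14  [C = 2·N−B = 2·(11, 19/2)−(8, 10)]
4. C_y = 9  [C = 2·N−B = 2·(11, 19/2)−(8, 10)]
   so C = (14, 9)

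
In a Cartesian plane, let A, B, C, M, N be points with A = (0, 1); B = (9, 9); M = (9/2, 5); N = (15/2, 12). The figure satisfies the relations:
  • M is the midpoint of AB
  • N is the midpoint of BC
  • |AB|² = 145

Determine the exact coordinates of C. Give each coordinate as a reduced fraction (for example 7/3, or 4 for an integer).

1. C_x = 6  [C = 2·N−B = 2·(15/2, 12)−(9, 9)]
2. C_y = 15  [C = 2·N−B = 2·(15/2, 12)−(9, 9)]
   so C = (6, 15)

C = (6, 15)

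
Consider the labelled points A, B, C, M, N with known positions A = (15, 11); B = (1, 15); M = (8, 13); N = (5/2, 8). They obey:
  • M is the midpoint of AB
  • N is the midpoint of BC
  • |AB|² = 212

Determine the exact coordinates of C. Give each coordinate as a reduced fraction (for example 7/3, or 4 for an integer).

1. C_x = 4  [C = 2·N−B = 2·(5/2, 8)−(1, 15)]
2. C_y = 1  [C = 2·N−B = 2·(5/2, 8)−(1, 15)]
   so C = (4, 1)

C = (4, 1)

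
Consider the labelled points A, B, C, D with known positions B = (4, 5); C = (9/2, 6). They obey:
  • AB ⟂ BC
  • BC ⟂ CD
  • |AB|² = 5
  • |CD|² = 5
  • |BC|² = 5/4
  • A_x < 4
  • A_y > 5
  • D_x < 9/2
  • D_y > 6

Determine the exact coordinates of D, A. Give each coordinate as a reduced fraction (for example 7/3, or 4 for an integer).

D = (5/2, 7)
A = (2, 6)

1. D_x = 5/2  [[BC ⟂ CD ⇒ 1/2x+1y-33/4=0] ∩ [|D−(9/2, 6)|²=5]]
2. D_y = 7  [[BC ⟂ CD ⇒ 1/2x+1y-33/4=0] ∩ [|D−(9/2, 6)|²=5]]
   so D = (5/2, 7)
3. A_x = 2  [[AB ⟂ BC ⇒ -1/2x-1y+7=0] ∩ [|A−(4, 5)|²=5]]
4. A_y = 6  [[AB ⟂ BC ⇒ -1/2x-1y+7=0] ∩ [|A−(4, 5)|²=5]]
   so A = (2, 6)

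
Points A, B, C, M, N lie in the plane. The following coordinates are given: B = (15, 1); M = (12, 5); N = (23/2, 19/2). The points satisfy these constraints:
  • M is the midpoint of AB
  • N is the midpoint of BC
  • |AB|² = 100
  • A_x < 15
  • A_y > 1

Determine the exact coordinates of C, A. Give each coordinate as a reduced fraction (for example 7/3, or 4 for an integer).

1. A_x = 9  [A = 2·M−B = 2·(12, 5)−(15, 1)]
2. A_y = 9  [A = 2·M−B = 2·(12, 5)−(15, 1)]
   so A = (9, 9)
3. C_x = 8  [C = 2·N−B = 2·(23/2, 19/2)−(15, 1)]
4. C_y = 18  [C = 2·N−B = 2·(23/2, 19/2)−(15, 1)]
   so C = (8, 18)

C = (8, 18)
A = (9, 9)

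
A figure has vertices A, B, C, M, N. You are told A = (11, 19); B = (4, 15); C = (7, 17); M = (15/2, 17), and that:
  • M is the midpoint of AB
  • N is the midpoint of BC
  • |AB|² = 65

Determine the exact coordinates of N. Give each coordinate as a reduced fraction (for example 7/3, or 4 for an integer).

N = (11/2, 16)

1. N_x = 11/2  [2·N = B+C = (4, 15)+(7, 17)]
2. N_y = 16  [2·N = B+C = (4, 15)+(7, 17)]
   so N = (11/2, 16)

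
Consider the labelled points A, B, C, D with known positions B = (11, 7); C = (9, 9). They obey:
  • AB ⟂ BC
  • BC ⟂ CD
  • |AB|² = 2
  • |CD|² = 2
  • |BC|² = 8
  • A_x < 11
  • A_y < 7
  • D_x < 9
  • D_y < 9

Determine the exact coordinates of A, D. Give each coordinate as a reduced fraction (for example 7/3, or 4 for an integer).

1. A_x = 10  [[AB ⟂ BC ⇒ 2x-2y-8=0] ∩ [|A−(11, 7)|²=2]]
2. A_y = 6  [[AB ⟂ BC ⇒ 2x-2y-8=0] ∩ [|A−(11, 7)|²=2]]
   so A = (10, 6)
3. D_x = 8  [[BC ⟂ CD ⇒ -2x+2y=0] ∩ [|D−(9, 9)|²=2]]
4. D_y = 8  [[BC ⟂ CD ⇒ -2x+2y=0] ∩ [|D−(9, 9)|²=2]]
   so D = (8, 8)

A = (10, 6)
D = (8, 8)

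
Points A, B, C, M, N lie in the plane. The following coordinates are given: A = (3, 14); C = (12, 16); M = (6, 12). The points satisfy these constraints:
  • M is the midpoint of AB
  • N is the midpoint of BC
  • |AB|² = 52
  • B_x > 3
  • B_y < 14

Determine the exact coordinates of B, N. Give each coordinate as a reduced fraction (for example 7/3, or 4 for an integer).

1. B_x = 9  [B = 2·M−A = 2·(6, 12)−(3, 14)]
2. B_y = 10  [B = 2·M−A = 2·(6, 12)−(3, 14)]
   so B = (9, 10)
3. N_x = 21/2  [2·N = B+C = (9, 10)+(12, 16)]
4. N_y = 13  [2·N = B+C = (9, 10)+(12, 16)]
   so N = (21/2, 13)

B = (9, 10)
N = (21/2, 13)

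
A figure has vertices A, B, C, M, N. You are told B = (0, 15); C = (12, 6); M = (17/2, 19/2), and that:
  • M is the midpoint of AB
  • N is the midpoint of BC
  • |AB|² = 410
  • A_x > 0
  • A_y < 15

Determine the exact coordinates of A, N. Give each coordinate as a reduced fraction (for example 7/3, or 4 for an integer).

1. A_x = 17  [A = 2·M−B = 2·(17/2, 19/2)−(0, 15)]
2. A_y = 4  [A = 2·M−B = 2·(17/2, 19/2)−(0, 15)]
   so A = (17, 4)
3. N_x = 6  [2·N = B+C = (0, 15)+(12, 6)]
4. N_y = 21/2  [2·N = B+C = (0, 15)+(12, 6)]
   so N = (6, 21/2)

A = (17, 4)
N = (6, 21/2)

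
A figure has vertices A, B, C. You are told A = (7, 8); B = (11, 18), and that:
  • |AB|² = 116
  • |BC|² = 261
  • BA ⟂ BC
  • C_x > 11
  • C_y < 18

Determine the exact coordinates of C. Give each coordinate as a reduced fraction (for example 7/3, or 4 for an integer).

1. C_x = 26  [[BA ⟂ BC ⇒ -4x-10y+224=0] ∩ [|C−(11, 18)|²=261]]
2. C_y = 12  [[BA ⟂ BC ⇒ -4x-10y+224=0] ∩ [|C−(11, 18)|²=261]]
   so C = (26, 12)

C = (26, 12)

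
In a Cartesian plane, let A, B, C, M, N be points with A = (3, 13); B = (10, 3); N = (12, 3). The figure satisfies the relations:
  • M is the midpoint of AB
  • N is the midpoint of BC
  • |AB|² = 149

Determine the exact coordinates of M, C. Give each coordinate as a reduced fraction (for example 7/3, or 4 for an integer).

1. M_x = 13/2  [2·M = A+B = (3, 13)+(10, 3)]
2. M_y = 8  [2·M = A+B = (3, 13)+(10, 3)]
   so M = (13/2, 8)
3. C_x = 14  [C = 2·N−B = 2·(12, 3)−(10, 3)]
4. C_y = 3  [C = 2·N−B = 2·(12, 3)−(10, 3)]
   so C = (14, 3)

M = (13/2, 8)
C = (14, 3)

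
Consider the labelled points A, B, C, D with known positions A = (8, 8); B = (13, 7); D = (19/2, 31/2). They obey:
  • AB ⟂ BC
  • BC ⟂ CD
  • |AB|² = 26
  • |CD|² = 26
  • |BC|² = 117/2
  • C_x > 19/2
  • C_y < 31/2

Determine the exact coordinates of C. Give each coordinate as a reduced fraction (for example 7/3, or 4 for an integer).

C = (29/2, 29/2)

1. C_x = 29/2  [[AB ⟂ BC ⇒ 5x-1y-58=0] ∩ [|C−(19/2, 31/2)|²=26]]
2. C_y = 29/2  [[AB ⟂ BC ⇒ 5x-1y-58=0] ∩ [|C−(19/2, 31/2)|²=26]]
   so C = (29/2, 29/2)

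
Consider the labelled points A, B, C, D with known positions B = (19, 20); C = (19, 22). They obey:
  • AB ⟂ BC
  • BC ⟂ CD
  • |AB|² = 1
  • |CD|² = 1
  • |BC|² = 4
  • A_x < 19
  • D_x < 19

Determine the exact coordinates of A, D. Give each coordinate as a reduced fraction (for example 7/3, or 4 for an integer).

A = (18, 20)
D = (18, 22)

1. A_x = 18  [[AB ⟂ BC ⇒ -2y+40=0] ∩ [|A−(19, 20)|²=1]]
2. A_y = 20  [[AB ⟂ BC ⇒ -2y+40=0] ∩ [|A−(19, 20)|²=1]]
   so A = (18, 20)
3. D_x = 18  [[BC ⟂ CD ⇒ 2y-44=0] ∩ [|D−(19, 22)|²=1]]
4. D_y = 22  [[BC ⟂ CD ⇒ 2y-44=0] ∩ [|D−(19, 22)|²=1]]
   so D = (18, 22)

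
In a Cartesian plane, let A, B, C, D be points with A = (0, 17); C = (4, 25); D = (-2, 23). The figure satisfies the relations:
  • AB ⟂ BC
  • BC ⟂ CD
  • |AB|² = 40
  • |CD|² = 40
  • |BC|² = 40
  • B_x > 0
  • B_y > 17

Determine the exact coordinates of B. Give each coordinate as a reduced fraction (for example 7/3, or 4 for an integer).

B = (6, 19)

1. B_x = 6  [[BC ⟂ CD ⇒ 6x+2y-74=0] ∩ [|B−(0, 17)|²=40]]
2. B_y = 19  [[BC ⟂ CD ⇒ 6x+2y-74=0] ∩ [|B−(0, 17)|²=40]]
   so B = (6, 19)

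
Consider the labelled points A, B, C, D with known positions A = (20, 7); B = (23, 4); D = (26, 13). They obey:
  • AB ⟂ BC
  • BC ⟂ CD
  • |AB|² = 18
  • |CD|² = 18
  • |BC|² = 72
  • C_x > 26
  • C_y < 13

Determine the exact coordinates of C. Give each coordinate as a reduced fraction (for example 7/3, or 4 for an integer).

1. C_x = 29  [[AB ⟂ BC ⇒ 3x-3y-57=0] ∩ [|C−(26, 13)|²=18]]
2. C_y = 10  [[AB ⟂ BC ⇒ 3x-3y-57=0] ∩ [|C−(26, 13)|²=18]]
   so C = (29, 10)

C = (29, 10)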